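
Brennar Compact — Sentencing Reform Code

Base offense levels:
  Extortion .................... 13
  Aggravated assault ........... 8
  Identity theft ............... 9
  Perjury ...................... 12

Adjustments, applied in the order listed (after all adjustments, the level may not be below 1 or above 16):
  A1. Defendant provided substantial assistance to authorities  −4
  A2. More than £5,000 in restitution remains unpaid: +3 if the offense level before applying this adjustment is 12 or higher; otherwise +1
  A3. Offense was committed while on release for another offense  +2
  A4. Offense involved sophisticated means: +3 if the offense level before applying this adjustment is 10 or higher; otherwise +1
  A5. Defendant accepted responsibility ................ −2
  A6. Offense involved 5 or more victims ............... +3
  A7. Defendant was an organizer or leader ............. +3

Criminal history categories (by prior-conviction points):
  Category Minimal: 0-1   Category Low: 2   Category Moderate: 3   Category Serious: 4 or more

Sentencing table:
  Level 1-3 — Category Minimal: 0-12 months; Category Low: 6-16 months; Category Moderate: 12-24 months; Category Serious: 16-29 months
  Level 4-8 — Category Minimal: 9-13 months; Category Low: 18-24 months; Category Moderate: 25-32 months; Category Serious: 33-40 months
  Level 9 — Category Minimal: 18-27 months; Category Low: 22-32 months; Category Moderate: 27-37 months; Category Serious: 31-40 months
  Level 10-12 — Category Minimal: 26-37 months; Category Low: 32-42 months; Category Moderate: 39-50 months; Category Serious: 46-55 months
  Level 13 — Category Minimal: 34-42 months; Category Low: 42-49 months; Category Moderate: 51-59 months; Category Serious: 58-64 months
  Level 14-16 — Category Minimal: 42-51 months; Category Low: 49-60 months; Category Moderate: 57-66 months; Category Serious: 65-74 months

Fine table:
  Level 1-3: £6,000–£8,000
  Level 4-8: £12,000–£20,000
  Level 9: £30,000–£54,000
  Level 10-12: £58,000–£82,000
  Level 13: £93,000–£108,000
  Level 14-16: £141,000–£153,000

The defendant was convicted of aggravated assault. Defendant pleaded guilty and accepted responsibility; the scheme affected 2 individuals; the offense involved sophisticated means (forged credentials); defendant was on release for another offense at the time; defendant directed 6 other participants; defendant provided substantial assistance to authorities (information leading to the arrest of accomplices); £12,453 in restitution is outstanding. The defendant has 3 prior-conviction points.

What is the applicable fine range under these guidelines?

£30,000–£54,000

Base offense level for aggravated assault: 8.
A1 applies: 8 − 4 = 4.
A2 applies (level before this adjustment is 4 < 12, so +1): 4 + 1 = 5.
A3 applies: 5 + 2 = 7.
A4 applies (level before this adjustment is 7 < 10, so +1): 7 + 1 = 8.
A5 applies: 8 − 2 = 6.
A7 applies: 6 + 3 = 9.
Final offense level: 9.
Level 9 falls in the 9 band.
Fine table: Level 9 → £30,000–£54,000.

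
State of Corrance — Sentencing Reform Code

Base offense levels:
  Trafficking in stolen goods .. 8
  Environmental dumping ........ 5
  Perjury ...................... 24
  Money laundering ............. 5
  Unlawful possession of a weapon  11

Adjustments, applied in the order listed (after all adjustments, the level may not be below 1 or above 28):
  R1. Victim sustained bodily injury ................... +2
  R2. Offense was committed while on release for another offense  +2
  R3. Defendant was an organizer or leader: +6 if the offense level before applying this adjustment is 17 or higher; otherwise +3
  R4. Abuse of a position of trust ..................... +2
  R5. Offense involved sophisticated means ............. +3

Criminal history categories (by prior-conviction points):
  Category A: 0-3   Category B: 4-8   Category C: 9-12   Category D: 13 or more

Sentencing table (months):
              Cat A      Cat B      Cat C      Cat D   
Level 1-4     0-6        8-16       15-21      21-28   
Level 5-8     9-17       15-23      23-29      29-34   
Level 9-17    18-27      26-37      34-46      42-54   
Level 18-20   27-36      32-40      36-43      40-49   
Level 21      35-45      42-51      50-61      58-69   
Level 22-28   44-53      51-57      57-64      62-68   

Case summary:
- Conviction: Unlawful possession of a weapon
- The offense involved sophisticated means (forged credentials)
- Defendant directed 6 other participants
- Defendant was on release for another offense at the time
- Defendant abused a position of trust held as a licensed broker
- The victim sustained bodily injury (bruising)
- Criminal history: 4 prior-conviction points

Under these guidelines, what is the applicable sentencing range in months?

51-57 months

Base offense level for unlawful possession of a weapon: 11.
R1 applies: 11 + 2 = 13.
R2 applies: 13 + 2 = 15.
R3 applies (level before this adjustment is 15 < 17, so +3): 15 + 3 = 18.
R4 applies: 18 + 2 = 20.
R5 applies: 20 + 3 = 23.
Final offense level: 23.
Criminal history: 4 prior points → Category B (4-8).
Level 23 falls in the 22-28 band.
Grid: Level 22-28 × Category B = 51-57 months.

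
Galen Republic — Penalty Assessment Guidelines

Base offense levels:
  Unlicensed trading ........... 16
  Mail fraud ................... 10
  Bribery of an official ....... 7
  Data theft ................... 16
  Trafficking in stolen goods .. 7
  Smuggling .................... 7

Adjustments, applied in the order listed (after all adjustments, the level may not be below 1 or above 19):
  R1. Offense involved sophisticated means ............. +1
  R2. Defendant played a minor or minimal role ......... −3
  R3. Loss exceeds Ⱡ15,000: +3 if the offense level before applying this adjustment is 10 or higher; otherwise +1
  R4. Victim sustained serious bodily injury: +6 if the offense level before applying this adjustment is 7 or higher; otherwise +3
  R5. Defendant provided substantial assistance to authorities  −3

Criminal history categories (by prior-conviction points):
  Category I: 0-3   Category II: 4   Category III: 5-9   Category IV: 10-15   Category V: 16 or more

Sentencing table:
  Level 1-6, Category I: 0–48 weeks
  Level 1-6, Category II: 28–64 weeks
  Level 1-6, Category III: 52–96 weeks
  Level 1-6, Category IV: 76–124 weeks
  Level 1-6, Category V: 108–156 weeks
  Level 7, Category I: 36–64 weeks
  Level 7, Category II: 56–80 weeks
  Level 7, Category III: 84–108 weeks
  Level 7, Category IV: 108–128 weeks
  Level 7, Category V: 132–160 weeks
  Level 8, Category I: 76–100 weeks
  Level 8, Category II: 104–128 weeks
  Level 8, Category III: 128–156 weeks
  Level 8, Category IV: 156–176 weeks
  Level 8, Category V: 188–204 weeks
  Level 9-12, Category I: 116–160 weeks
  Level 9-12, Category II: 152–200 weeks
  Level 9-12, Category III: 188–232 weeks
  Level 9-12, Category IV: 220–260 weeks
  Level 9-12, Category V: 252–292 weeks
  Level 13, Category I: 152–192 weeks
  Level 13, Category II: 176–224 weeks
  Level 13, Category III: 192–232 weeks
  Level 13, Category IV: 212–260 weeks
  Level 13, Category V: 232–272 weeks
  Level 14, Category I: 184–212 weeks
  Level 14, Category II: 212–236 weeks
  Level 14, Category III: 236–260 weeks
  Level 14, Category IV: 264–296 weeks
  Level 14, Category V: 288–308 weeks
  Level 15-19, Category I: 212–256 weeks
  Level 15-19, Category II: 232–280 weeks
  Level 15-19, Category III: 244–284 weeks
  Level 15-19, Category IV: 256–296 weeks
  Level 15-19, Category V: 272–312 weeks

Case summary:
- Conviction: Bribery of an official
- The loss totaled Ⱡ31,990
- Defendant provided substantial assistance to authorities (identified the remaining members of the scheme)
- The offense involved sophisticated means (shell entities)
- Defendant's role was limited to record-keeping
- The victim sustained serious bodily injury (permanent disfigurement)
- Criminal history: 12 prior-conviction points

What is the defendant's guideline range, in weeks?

76-124 weeks

Base offense level for bribery of an official: 7.
R1 applies: 7 + 1 = 8.
R2 applies: 8 − 3 = 5.
R3 applies (level before this adjustment is 5 < 10, so +1): 5 + 1 = 6.
R4 applies (level before this adjustment is 6 < 7, so +3): 6 + 3 = 9.
R5 applies: 9 − 3 = 6.
Final offense level: 6.
Criminal history: 12 prior points → Category IV (10-15).
Level 6 falls in the 1-6 band.
Grid: Level 1-6 × Category IV = 76-124 weeks.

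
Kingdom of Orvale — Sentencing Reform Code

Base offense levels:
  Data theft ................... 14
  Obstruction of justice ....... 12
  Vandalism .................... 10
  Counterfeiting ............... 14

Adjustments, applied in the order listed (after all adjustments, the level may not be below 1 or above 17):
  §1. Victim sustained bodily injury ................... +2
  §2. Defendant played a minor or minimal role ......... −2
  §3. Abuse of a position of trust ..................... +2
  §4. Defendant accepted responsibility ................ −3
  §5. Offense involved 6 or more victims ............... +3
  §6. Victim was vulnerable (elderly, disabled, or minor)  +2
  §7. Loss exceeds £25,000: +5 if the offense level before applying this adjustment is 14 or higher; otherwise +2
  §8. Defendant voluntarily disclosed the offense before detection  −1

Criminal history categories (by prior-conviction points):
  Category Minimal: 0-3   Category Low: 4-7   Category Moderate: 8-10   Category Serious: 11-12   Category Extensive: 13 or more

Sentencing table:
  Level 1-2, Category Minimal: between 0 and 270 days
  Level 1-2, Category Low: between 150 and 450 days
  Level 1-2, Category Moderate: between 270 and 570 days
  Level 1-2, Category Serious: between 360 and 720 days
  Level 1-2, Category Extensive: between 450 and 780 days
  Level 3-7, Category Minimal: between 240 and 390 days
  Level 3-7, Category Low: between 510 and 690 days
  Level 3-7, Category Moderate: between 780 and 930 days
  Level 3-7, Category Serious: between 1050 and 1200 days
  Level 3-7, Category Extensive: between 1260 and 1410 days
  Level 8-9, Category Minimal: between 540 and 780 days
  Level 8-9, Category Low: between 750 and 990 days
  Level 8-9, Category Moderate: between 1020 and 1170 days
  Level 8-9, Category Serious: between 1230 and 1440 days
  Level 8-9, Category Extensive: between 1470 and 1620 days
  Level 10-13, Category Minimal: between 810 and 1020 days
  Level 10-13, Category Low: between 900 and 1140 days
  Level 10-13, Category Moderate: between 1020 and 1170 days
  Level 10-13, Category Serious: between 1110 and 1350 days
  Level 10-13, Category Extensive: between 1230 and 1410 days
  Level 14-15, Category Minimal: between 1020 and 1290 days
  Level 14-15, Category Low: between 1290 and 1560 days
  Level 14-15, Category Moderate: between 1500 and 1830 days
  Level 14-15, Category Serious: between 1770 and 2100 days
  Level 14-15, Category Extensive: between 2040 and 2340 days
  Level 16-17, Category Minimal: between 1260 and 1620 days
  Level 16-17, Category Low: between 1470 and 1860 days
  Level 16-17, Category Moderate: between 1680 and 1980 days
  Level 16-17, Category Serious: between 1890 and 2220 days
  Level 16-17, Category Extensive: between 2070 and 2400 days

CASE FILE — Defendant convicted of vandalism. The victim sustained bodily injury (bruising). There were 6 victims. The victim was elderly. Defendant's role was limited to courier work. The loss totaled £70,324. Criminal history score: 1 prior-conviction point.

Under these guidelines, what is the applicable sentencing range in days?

Base offense level for vandalism: 10.
§1 applies: 10 + 2 = 12.
§2 applies: 12 − 2 = 10.
§3 does not apply.
§5 applies: 10 + 3 = 13.
§6 applies: 13 + 2 = 15.
§7 applies (level before this adjustment is 15 ≥ 14, so +5): 15 + 5 = 20.
§8 does not apply.
Level 20 exceeds the maximum of 17; capped at 17.
Final offense level: 17.
Criminal history: 1 prior point → Category Minimal (0-3).
Level 17 falls in the 16-17 band.
Grid: Level 16-17 × Category Minimal = 1260-1620 days.

1260-1620 days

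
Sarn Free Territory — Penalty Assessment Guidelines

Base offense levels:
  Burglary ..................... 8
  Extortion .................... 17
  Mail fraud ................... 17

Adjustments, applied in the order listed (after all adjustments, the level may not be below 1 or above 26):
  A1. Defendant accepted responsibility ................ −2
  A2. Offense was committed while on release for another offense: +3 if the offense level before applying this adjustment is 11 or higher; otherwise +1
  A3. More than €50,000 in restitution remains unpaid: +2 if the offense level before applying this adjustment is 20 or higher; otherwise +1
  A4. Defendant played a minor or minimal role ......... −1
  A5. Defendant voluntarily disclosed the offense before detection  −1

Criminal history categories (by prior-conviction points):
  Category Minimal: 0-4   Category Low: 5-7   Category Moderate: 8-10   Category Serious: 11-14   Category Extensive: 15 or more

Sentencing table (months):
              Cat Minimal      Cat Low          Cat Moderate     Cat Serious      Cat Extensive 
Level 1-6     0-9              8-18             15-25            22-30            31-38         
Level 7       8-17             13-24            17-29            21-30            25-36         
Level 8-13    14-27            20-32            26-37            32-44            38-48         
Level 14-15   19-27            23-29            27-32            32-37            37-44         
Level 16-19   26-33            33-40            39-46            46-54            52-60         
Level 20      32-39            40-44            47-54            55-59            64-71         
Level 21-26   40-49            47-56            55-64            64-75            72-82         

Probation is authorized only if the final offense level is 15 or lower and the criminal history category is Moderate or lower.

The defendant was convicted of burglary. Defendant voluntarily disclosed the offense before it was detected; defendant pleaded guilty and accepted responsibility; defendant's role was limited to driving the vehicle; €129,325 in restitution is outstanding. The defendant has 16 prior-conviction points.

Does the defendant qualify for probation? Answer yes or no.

No

Base offense level for burglary: 8.
A1 applies: 8 − 2 = 6.
A2 does not apply.
A3 applies (level before this adjustment is 6 < 20, so +1): 6 + 1 = 7.
A4 applies: 7 − 1 = 6.
A5 applies: 6 − 1 = 5.
Final offense level: 5.
Criminal history: 16 prior points → Category Extensive (15+).
Level 5 falls in the 1-6 band.
Grid: Level 1-6 × Category Extensive = 31-38 months.
Probation check: level 5 ≤ 15 and category Extensive > Moderate → not eligible.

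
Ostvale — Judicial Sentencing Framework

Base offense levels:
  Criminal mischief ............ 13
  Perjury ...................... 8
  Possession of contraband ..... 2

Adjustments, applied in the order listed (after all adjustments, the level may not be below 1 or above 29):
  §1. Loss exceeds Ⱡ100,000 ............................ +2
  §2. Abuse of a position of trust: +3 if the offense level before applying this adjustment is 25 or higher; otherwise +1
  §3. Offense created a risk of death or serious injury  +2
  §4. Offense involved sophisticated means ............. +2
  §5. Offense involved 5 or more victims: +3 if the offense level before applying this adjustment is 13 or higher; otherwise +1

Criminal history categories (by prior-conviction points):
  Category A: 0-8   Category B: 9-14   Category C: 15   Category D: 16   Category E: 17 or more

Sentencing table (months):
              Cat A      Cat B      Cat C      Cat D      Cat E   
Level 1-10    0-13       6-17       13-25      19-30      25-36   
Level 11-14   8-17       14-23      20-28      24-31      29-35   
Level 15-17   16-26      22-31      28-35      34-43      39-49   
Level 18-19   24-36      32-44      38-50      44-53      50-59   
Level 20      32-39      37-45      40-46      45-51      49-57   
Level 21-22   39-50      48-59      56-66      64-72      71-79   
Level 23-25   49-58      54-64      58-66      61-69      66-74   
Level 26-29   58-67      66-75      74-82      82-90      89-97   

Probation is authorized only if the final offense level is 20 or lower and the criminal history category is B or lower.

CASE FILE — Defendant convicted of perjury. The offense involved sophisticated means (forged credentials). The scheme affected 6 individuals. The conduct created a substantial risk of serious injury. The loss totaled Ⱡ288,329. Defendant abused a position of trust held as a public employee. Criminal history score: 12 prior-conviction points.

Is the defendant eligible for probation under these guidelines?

Yes

Base offense level for perjury: 8.
§1 applies: 8 + 2 = 10.
§2 applies (level before this adjustment is 10 < 25, so +1): 10 + 1 = 11.
§3 applies: 11 + 2 = 13.
§4 applies: 13 + 2 = 15.
§5 applies (level before this adjustment is 15 ≥ 13, so +3): 15 + 3 = 18.
Final offense level: 18.
Criminal history: 12 prior points → Category B (9-14).
Level 18 falls in the 18-19 band.
Grid: Level 18-19 × Category B = 32-44 months.
Probation check: level 18 ≤ 20 and category B ≤ B → eligible.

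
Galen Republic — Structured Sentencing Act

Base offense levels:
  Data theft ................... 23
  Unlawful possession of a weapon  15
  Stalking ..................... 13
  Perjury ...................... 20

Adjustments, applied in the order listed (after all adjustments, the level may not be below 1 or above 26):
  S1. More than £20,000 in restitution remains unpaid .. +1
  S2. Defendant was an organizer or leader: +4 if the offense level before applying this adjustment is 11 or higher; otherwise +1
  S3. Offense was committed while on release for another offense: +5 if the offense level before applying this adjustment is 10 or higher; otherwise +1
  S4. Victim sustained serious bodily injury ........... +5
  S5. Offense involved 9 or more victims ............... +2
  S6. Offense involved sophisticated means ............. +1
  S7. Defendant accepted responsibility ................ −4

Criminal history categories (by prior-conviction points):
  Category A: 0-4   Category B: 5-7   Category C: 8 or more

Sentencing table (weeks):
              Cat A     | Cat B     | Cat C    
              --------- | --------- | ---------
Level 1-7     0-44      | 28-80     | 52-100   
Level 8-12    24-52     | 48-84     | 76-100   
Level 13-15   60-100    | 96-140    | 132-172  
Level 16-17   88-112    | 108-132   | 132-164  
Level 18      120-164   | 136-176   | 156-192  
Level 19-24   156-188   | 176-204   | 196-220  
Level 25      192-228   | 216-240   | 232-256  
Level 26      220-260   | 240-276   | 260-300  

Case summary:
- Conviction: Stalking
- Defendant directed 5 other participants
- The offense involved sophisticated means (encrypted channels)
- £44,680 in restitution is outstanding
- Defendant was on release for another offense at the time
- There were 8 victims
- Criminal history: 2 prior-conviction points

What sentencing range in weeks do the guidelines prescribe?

Base offense level for stalking: 13.
S1 applies: 13 + 1 = 14.
S2 applies (level before this adjustment is 14 ≥ 11, so +4): 14 + 4 = 18.
S3 applies (level before this adjustment is 18 ≥ 10, so +5): 18 + 5 = 23.
S4 does not apply.
S6 applies: 23 + 1 = 24.
S7 does not apply.
Final offense level: 24.
Criminal history: 2 prior points → Category A (0-4).
Level 24 falls in the 19-24 band.
Grid: Level 19-24 × Category A = 156-188 weeks.

156-188 weeks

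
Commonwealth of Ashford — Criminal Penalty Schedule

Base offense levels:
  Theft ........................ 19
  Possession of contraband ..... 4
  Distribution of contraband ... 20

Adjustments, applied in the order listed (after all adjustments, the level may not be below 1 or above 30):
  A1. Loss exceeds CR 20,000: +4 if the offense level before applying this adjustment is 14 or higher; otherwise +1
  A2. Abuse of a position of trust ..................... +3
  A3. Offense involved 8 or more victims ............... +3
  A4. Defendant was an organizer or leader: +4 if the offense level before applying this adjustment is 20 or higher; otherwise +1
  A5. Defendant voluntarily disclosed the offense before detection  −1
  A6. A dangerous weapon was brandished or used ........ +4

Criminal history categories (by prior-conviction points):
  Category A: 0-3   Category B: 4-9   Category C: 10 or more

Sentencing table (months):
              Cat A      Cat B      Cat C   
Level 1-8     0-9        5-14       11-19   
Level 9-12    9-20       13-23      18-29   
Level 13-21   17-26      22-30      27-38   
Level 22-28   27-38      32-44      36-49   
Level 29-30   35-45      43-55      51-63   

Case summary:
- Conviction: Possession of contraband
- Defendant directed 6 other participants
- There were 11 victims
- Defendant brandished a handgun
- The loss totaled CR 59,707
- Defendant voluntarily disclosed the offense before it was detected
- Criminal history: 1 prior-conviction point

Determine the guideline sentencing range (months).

9-20 months

Base offense level for possession of contraband: 4.
A1 applies (level before this adjustment is 4 < 14, so +1): 4 + 1 = 5.
A2 does not apply.
A3 applies: 5 + 3 = 8.
A4 applies (level before this adjustment is 8 < 20, so +1): 8 + 1 = 9.
A5 applies: 9 − 1 = 8.
A6 applies: 8 + 4 = 12.
Final offense level: 12.
Criminal history: 1 prior point → Category A (0-3).
Level 12 falls in the 9-12 band.
Grid: Level 9-12 × Category A = 9-20 months.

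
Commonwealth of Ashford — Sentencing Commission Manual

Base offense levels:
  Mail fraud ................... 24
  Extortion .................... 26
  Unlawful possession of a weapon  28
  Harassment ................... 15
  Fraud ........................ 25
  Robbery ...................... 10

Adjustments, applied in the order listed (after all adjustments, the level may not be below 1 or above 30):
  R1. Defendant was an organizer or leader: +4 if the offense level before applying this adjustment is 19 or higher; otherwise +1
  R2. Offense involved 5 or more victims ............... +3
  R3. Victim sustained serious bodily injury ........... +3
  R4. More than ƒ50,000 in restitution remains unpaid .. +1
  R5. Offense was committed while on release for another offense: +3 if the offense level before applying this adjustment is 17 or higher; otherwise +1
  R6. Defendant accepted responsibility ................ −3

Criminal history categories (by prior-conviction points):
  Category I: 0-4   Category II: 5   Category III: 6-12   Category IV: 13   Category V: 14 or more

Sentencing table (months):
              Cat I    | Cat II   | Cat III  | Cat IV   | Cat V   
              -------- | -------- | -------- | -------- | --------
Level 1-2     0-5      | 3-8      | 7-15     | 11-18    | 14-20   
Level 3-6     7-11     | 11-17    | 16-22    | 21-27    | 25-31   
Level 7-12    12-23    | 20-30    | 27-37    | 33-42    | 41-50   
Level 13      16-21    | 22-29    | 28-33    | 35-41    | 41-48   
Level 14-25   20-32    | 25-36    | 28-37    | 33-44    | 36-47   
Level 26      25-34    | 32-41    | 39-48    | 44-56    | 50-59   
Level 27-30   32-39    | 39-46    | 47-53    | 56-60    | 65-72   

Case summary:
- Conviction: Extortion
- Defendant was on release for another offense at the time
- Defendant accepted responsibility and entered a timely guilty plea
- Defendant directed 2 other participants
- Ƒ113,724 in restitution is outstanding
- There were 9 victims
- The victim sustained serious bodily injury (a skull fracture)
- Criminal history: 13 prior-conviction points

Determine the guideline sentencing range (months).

56-60 months

Base offense level for extortion: 26.
R1 applies (level before this adjustment is 26 ≥ 19, so +4): 26 + 4 = 30.
R2 applies: 30 + 3 = 33.
R3 applies: 33 + 3 = 36.
R4 applies: 36 + 1 = 37.
R5 applies (level before this adjustment is 37 ≥ 17, so +3): 37 + 3 = 40.
R6 applies: 40 − 3 = 37.
Level 37 exceeds the maximum of 30; capped at 30.
Final offense level: 30.
Criminal history: 13 prior points → Category IV (13).
Level 30 falls in the 27-30 band.
Grid: Level 27-30 × Category IV = 56-60 months.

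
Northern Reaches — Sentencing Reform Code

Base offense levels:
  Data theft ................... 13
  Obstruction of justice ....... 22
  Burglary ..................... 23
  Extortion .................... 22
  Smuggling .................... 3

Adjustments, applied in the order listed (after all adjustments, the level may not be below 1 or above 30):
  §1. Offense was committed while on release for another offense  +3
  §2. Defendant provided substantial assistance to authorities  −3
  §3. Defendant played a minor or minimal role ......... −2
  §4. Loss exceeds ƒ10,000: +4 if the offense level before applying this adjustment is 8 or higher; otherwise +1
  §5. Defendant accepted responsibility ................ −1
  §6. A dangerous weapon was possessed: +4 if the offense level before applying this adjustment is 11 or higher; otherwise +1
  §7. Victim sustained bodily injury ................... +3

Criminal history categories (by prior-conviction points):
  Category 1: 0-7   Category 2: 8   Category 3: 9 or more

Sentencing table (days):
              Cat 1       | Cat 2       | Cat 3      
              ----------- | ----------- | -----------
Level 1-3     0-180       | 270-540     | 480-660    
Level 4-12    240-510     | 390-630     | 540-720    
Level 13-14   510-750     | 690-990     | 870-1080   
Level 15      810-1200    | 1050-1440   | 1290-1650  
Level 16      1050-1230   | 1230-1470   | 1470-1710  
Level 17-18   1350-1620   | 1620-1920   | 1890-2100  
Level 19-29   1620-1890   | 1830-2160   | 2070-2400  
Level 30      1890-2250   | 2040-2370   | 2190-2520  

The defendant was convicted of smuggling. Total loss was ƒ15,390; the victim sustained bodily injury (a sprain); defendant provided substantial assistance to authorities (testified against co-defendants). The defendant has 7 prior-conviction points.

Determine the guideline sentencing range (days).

240-510 days

Base offense level for smuggling: 3.
§1 does not apply.
§2 applies: 3 − 3 = 0.
§3 does not apply.
§4 applies (level before this adjustment is 0 < 8, so +1): 0 + 1 = 1.
§5 does not apply.
§6 does not apply.
§7 applies: 1 + 3 = 4.
Final offense level: 4.
Criminal history: 7 prior points → Category 1 (0-7).
Level 4 falls in the 4-12 band.
Grid: Level 4-12 × Category 1 = 240-510 days.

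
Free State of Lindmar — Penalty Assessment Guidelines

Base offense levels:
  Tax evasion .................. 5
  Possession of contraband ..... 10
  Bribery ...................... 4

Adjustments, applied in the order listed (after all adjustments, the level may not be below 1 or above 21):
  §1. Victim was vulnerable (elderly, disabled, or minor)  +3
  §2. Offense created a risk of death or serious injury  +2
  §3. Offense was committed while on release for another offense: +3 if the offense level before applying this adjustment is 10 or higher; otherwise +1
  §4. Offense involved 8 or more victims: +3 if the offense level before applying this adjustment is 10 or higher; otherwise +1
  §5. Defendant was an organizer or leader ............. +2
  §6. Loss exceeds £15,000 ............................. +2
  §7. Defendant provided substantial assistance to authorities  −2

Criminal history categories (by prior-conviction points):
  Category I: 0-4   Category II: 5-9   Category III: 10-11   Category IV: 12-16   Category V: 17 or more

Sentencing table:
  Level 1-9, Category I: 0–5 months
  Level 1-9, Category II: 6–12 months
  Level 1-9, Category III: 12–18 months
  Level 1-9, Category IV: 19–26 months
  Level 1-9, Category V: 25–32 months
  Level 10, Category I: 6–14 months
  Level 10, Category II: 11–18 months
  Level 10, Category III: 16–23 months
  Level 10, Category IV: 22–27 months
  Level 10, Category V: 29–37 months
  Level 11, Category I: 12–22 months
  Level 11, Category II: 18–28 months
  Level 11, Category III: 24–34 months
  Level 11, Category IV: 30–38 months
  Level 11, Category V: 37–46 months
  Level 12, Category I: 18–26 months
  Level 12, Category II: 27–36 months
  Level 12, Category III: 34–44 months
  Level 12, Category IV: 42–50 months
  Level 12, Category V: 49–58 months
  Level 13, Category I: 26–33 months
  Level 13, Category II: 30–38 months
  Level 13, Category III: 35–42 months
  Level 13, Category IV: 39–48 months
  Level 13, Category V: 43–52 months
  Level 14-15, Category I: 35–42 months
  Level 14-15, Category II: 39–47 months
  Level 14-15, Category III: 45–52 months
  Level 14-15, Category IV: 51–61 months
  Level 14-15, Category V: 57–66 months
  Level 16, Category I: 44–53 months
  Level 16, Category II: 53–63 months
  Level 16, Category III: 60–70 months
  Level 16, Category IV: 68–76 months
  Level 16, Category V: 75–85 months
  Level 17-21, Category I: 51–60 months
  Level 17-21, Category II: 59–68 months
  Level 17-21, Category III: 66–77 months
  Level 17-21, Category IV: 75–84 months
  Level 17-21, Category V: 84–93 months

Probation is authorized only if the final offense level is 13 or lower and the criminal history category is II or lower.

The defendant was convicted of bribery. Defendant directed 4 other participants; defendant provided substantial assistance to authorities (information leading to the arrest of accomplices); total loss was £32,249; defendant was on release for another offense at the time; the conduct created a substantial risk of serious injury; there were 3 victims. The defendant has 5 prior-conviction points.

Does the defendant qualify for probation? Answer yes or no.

Yes

Base offense level for bribery: 4.
§1 does not apply.
§2 applies: 4 + 2 = 6.
§3 applies (level before this adjustment is 6 < 10, so +1): 6 + 1 = 7.
§5 applies: 7 + 2 = 9.
§6 applies: 9 + 2 = 11.
§7 applies: 11 − 2 = 9.
Final offense level: 9.
Criminal history: 5 prior points → Category II (5-9).
Level 9 falls in the 1-9 band.
Grid: Level 1-9 × Category II = 6-12 months.
Probation check: level 9 ≤ 13 and category II ≤ II → eligible.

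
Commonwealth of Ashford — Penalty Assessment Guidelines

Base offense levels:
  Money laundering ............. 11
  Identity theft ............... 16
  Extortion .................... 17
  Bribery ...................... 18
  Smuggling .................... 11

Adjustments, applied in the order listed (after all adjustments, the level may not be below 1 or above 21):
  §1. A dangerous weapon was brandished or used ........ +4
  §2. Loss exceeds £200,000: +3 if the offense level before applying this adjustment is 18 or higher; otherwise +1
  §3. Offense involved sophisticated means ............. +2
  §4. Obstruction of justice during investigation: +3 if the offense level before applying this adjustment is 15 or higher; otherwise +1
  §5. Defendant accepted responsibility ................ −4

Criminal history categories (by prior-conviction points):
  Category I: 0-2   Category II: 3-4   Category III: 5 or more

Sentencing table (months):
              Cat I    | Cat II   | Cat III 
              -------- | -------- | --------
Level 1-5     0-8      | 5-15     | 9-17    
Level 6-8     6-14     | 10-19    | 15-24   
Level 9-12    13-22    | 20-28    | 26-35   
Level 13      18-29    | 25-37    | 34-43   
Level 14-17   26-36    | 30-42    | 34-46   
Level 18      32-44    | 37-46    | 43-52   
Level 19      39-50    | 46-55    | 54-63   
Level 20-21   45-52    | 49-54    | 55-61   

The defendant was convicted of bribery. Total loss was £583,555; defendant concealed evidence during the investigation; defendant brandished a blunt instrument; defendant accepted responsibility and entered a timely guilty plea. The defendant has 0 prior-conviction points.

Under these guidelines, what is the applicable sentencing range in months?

Base offense level for bribery: 18.
§1 applies: 18 + 4 = 22.
§2 applies (level before this adjustment is 22 ≥ 18, so +3): 22 + 3 = 25.
§4 applies (level before this adjustment is 25 ≥ 15, so +3): 25 + 3 = 28.
§5 applies: 28 − 4 = 24.
Level 24 exceeds the maximum of 21; capped at 21.
Final offense level: 21.
Criminal history: 0 prior points → Category I (0-2).
Level 21 falls in the 20-21 band.
Grid: Level 20-21 × Category I = 45-52 months.

45-52 months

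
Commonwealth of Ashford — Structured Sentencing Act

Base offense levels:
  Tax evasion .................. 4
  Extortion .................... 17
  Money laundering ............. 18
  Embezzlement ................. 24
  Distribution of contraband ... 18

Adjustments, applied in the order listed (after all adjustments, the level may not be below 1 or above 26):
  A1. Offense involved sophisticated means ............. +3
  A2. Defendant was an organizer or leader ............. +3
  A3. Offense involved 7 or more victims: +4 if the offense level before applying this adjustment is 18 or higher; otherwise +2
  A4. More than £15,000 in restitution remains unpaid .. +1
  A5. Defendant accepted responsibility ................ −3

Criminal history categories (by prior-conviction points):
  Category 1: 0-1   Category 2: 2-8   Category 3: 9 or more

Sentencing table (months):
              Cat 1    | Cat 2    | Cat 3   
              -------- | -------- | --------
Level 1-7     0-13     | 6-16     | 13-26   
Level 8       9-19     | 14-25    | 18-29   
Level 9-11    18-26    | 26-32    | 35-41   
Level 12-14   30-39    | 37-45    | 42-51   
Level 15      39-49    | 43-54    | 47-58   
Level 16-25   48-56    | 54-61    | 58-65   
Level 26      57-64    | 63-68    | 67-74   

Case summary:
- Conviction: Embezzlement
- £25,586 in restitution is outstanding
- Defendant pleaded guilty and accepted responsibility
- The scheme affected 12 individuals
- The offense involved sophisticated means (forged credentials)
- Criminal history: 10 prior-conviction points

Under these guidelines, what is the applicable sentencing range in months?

67-74 months

Base offense level for embezzlement: 24.
A1 applies: 24 + 3 = 27.
A3 applies (level before this adjustment is 27 ≥ 18, so +4): 27 + 4 = 31.
A4 applies: 31 + 1 = 32.
A5 applies: 32 − 3 = 29.
Level 29 exceeds the maximum of 26; capped at 26.
Final offense level: 26.
Criminal history: 10 prior points → Category 3 (9+).
Level 26 falls in the 26 band.
Grid: Level 26 × Category 3 = 67-74 months.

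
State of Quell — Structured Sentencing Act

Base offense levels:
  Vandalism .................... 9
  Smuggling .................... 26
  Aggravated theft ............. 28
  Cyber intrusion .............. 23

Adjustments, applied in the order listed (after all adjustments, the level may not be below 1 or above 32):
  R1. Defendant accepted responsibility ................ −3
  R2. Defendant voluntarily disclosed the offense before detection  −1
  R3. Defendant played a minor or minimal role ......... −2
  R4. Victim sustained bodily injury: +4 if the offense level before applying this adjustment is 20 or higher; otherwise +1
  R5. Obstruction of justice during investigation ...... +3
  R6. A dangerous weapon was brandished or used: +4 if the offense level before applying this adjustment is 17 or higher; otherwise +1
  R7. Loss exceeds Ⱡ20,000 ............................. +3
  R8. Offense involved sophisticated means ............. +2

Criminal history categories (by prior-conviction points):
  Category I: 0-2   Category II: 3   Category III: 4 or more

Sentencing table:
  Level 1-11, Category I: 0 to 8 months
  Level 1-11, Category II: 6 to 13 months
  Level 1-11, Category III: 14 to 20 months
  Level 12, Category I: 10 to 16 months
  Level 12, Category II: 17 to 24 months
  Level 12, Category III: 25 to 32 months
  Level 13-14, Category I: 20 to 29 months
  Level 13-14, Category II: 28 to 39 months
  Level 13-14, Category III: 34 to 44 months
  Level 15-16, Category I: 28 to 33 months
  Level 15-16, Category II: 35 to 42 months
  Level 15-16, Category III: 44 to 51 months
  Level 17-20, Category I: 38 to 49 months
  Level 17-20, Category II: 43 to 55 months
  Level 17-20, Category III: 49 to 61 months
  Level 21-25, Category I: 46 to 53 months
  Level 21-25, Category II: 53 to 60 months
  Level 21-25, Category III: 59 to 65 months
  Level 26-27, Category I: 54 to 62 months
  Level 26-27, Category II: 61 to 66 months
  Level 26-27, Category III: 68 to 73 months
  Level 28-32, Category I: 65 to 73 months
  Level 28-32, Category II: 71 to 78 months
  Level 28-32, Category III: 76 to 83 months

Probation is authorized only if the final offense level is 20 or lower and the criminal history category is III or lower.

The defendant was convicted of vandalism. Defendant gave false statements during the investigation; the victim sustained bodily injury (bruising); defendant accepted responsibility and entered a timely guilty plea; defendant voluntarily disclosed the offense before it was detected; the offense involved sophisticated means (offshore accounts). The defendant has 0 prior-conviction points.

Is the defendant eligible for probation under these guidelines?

Yes

Base offense level for vandalism: 9.
R1 applies: 9 − 3 = 6.
R2 applies: 6 − 1 = 5.
R3 does not apply.
R4 applies (level before this adjustment is 5 < 20, so +1): 5 + 1 = 6.
R5 applies: 6 + 3 = 9.
R6 does not apply.
R7 does not apply.
R8 applies: 9 + 2 = 11.
Final offense level: 11.
Criminal history: 0 prior points → Category I (0-2).
Level 11 falls in the 1-11 band.
Grid: Level 1-11 × Category I = 0-8 months.
Probation check: level 11 ≤ 20 and category I ≤ III → eligible.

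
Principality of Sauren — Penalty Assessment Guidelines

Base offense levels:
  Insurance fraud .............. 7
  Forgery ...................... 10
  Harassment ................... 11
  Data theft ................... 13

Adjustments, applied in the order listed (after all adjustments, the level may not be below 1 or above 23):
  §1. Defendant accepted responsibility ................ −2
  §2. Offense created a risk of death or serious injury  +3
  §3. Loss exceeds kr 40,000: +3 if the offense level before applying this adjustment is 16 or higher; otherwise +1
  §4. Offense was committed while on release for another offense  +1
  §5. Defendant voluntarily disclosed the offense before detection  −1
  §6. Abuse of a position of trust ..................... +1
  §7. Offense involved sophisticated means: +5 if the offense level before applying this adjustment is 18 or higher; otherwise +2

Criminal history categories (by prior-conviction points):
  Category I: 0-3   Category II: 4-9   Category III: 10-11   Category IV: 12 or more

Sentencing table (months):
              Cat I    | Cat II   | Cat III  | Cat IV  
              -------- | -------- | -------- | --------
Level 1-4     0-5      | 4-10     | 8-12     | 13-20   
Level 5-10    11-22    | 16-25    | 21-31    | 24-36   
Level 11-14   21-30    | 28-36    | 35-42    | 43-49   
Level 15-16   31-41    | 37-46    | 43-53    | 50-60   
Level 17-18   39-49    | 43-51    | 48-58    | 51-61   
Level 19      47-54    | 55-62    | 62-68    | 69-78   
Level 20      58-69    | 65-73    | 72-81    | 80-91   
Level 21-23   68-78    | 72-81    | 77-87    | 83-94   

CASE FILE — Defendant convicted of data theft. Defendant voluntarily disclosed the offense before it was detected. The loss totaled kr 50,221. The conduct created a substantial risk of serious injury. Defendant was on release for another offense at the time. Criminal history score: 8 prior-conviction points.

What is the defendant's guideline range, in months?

Base offense level for data theft: 13.
§1 does not apply.
§2 applies: 13 + 3 = 16.
§3 applies (level before this adjustment is 16 ≥ 16, so +3): 16 + 3 = 19.
§4 applies: 19 + 1 = 20.
§5 applies: 20 − 1 = 19.
§6 does not apply.
Final offense level: 19.
Criminal history: 8 prior points → Category II (4-9).
Level 19 falls in the 19 band.
Grid: Level 19 × Category II = 55-62 months.

55-62 months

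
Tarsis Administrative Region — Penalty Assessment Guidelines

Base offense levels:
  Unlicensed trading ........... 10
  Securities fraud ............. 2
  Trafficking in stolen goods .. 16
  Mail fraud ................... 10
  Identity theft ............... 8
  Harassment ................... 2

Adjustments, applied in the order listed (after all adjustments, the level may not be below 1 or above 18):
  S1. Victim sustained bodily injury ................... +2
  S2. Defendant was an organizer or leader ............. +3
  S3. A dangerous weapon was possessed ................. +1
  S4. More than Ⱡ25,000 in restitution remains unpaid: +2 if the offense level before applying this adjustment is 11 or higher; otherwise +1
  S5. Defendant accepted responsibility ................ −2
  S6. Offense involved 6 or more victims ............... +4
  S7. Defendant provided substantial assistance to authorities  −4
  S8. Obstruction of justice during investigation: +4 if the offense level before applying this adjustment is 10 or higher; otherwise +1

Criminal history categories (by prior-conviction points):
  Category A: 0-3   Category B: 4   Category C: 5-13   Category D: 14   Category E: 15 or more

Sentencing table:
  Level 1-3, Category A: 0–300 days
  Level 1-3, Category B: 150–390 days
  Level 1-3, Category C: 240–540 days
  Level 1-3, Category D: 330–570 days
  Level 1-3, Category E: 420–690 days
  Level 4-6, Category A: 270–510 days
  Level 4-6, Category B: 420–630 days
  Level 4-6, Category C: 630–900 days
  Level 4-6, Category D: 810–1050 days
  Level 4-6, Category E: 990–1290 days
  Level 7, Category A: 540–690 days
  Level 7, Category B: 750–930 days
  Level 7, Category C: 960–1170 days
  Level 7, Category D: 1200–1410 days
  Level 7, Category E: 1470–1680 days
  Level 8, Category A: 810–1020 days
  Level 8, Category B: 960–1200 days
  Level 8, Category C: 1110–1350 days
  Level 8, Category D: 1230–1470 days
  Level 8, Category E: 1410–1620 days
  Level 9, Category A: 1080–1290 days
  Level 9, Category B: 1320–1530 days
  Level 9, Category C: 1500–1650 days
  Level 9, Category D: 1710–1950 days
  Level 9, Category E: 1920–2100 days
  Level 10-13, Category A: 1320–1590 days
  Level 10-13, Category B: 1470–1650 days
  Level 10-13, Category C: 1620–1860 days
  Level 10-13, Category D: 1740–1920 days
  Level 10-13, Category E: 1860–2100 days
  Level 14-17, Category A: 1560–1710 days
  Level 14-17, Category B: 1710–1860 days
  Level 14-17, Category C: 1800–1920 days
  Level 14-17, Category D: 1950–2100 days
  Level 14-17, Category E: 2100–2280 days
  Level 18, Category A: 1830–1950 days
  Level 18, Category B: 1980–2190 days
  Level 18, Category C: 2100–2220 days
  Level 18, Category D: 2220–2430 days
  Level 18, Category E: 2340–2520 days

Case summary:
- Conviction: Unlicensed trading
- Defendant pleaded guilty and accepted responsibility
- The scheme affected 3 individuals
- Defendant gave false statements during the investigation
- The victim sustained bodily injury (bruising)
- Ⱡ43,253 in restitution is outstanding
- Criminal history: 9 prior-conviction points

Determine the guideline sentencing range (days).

Base offense level for unlicensed trading: 10.
S1 applies: 10 + 2 = 12.
S4 applies (level before this adjustment is 12 ≥ 11, so +2): 12 + 2 = 14.
S5 applies: 14 − 2 = 12.
S6 does not apply.
S8 applies (level before this adjustment is 12 ≥ 10, so +4): 12 + 4 = 16.
Final offense level: 16.
Criminal history: 9 prior points → Category C (5-13).
Level 16 falls in the 14-17 band.
Grid: Level 14-17 × Category C = 1800-1920 days.

1800-1920 days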